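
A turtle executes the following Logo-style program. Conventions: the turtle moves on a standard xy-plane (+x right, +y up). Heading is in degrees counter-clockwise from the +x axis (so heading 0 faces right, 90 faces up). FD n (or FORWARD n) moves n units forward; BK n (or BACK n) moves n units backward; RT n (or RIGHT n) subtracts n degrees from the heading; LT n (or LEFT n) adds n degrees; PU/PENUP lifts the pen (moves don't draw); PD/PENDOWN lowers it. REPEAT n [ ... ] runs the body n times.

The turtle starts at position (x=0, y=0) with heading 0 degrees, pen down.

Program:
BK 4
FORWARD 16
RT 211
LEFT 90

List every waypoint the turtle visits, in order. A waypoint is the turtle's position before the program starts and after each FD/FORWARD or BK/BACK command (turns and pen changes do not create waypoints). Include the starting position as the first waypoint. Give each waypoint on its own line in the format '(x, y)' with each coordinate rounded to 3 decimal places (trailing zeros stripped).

Answer: (0, 0)
(-4, 0)
(12, 0)

Derivation:
Executing turtle program step by step:
Start: pos=(0,0), heading=0, pen down
BK 4: (0,0) -> (-4,0) [heading=0, draw]
FD 16: (-4,0) -> (12,0) [heading=0, draw]
RT 211: heading 0 -> 149
LT 90: heading 149 -> 239
Final: pos=(12,0), heading=239, 2 segment(s) drawn
Waypoints (3 total):
(0, 0)
(-4, 0)
(12, 0)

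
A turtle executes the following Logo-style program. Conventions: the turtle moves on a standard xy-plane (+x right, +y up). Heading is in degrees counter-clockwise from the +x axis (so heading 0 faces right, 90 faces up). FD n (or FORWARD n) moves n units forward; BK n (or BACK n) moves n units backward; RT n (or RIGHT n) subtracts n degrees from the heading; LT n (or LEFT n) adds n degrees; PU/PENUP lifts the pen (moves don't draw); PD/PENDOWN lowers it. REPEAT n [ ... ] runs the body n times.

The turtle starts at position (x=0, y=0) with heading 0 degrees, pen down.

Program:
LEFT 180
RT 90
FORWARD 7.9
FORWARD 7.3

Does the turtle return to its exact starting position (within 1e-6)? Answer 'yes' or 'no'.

Answer: no

Derivation:
Executing turtle program step by step:
Start: pos=(0,0), heading=0, pen down
LT 180: heading 0 -> 180
RT 90: heading 180 -> 90
FD 7.9: (0,0) -> (0,7.9) [heading=90, draw]
FD 7.3: (0,7.9) -> (0,15.2) [heading=90, draw]
Final: pos=(0,15.2), heading=90, 2 segment(s) drawn

Start position: (0, 0)
Final position: (0, 15.2)
Distance = 15.2; >= 1e-6 -> NOT closed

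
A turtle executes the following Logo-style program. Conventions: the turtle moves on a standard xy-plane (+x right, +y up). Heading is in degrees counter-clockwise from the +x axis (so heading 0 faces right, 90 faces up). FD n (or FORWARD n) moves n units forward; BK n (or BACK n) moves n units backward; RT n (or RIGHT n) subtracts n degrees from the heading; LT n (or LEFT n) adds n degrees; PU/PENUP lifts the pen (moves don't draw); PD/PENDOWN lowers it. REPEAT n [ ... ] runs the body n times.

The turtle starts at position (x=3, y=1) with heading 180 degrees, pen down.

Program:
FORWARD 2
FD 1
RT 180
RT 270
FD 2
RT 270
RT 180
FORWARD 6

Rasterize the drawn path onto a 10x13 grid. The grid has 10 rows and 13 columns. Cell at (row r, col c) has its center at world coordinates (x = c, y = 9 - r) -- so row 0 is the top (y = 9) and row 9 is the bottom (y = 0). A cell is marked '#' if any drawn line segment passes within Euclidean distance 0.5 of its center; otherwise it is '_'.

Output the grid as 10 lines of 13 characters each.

Segment 0: (3,1) -> (1,1)
Segment 1: (1,1) -> (0,1)
Segment 2: (0,1) -> (-0,3)
Segment 3: (-0,3) -> (6,3)

Answer: _____________
_____________
_____________
_____________
_____________
_____________
#######______
#____________
####_________
_____________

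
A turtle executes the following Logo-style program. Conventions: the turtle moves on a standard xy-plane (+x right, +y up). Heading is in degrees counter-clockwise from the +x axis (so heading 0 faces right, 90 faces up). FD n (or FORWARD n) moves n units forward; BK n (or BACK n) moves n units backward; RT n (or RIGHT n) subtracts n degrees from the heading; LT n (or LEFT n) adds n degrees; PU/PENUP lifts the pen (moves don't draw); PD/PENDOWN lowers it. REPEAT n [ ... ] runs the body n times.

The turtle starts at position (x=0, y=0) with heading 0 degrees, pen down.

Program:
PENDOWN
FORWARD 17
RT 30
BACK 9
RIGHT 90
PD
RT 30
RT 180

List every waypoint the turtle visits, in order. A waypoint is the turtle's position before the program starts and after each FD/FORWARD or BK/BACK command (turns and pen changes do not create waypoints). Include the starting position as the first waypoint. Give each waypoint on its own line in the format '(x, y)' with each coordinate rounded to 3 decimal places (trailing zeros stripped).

Executing turtle program step by step:
Start: pos=(0,0), heading=0, pen down
PD: pen down
FD 17: (0,0) -> (17,0) [heading=0, draw]
RT 30: heading 0 -> 330
BK 9: (17,0) -> (9.206,4.5) [heading=330, draw]
RT 90: heading 330 -> 240
PD: pen down
RT 30: heading 240 -> 210
RT 180: heading 210 -> 30
Final: pos=(9.206,4.5), heading=30, 2 segment(s) drawn
Waypoints (3 total):
(0, 0)
(17, 0)
(9.206, 4.5)

Answer: (0, 0)
(17, 0)
(9.206, 4.5)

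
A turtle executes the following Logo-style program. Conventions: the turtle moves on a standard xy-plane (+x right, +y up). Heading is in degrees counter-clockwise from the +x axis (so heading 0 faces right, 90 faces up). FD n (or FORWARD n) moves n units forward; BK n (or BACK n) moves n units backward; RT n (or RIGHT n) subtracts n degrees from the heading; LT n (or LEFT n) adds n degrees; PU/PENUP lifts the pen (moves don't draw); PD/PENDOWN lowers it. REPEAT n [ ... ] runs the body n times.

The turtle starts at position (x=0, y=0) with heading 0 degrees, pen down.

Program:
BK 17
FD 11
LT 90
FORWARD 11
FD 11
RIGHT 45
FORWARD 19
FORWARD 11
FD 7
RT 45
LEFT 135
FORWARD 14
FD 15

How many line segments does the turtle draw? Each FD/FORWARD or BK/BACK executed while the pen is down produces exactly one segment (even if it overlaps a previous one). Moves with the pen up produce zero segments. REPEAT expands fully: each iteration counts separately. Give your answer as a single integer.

Answer: 9

Derivation:
Executing turtle program step by step:
Start: pos=(0,0), heading=0, pen down
BK 17: (0,0) -> (-17,0) [heading=0, draw]
FD 11: (-17,0) -> (-6,0) [heading=0, draw]
LT 90: heading 0 -> 90
FD 11: (-6,0) -> (-6,11) [heading=90, draw]
FD 11: (-6,11) -> (-6,22) [heading=90, draw]
RT 45: heading 90 -> 45
FD 19: (-6,22) -> (7.435,35.435) [heading=45, draw]
FD 11: (7.435,35.435) -> (15.213,43.213) [heading=45, draw]
FD 7: (15.213,43.213) -> (20.163,48.163) [heading=45, draw]
RT 45: heading 45 -> 0
LT 135: heading 0 -> 135
FD 14: (20.163,48.163) -> (10.263,58.062) [heading=135, draw]
FD 15: (10.263,58.062) -> (-0.343,68.669) [heading=135, draw]
Final: pos=(-0.343,68.669), heading=135, 9 segment(s) drawn
Segments drawn: 9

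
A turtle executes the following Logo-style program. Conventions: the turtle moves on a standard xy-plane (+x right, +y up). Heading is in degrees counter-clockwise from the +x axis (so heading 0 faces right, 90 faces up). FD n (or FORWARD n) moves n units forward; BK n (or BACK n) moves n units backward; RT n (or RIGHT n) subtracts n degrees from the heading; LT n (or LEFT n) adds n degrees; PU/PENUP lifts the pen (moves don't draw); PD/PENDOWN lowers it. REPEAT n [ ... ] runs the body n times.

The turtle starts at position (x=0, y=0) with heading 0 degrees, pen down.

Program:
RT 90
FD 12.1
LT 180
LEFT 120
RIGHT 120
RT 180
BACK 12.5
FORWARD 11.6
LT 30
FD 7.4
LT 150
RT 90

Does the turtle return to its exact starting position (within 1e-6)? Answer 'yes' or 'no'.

Executing turtle program step by step:
Start: pos=(0,0), heading=0, pen down
RT 90: heading 0 -> 270
FD 12.1: (0,0) -> (0,-12.1) [heading=270, draw]
LT 180: heading 270 -> 90
LT 120: heading 90 -> 210
RT 120: heading 210 -> 90
RT 180: heading 90 -> 270
BK 12.5: (0,-12.1) -> (0,0.4) [heading=270, draw]
FD 11.6: (0,0.4) -> (0,-11.2) [heading=270, draw]
LT 30: heading 270 -> 300
FD 7.4: (0,-11.2) -> (3.7,-17.609) [heading=300, draw]
LT 150: heading 300 -> 90
RT 90: heading 90 -> 0
Final: pos=(3.7,-17.609), heading=0, 4 segment(s) drawn

Start position: (0, 0)
Final position: (3.7, -17.609)
Distance = 17.993; >= 1e-6 -> NOT closed

Answer: no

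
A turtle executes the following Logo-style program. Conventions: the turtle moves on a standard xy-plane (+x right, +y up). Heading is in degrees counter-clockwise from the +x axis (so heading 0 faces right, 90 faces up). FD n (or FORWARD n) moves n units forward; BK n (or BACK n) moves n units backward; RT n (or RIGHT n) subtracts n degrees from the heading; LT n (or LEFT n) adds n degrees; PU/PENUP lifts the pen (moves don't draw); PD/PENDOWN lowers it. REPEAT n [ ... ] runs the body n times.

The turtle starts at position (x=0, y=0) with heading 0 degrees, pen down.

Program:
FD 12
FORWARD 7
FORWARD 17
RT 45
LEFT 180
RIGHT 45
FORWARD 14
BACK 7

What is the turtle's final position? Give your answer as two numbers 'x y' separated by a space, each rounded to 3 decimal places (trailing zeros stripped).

Answer: 36 7

Derivation:
Executing turtle program step by step:
Start: pos=(0,0), heading=0, pen down
FD 12: (0,0) -> (12,0) [heading=0, draw]
FD 7: (12,0) -> (19,0) [heading=0, draw]
FD 17: (19,0) -> (36,0) [heading=0, draw]
RT 45: heading 0 -> 315
LT 180: heading 315 -> 135
RT 45: heading 135 -> 90
FD 14: (36,0) -> (36,14) [heading=90, draw]
BK 7: (36,14) -> (36,7) [heading=90, draw]
Final: pos=(36,7), heading=90, 5 segment(s) drawn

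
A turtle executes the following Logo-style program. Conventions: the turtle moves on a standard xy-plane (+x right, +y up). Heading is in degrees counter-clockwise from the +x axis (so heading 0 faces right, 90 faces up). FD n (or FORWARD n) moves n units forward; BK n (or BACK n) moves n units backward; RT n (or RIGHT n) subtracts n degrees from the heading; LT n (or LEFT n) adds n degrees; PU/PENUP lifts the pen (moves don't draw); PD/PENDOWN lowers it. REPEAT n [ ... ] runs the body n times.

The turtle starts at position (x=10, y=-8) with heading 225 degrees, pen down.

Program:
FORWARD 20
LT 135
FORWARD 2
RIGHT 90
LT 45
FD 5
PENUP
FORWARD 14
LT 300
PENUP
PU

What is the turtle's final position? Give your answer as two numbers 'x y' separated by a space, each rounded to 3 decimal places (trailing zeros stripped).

Answer: 11.293 -35.577

Derivation:
Executing turtle program step by step:
Start: pos=(10,-8), heading=225, pen down
FD 20: (10,-8) -> (-4.142,-22.142) [heading=225, draw]
LT 135: heading 225 -> 0
FD 2: (-4.142,-22.142) -> (-2.142,-22.142) [heading=0, draw]
RT 90: heading 0 -> 270
LT 45: heading 270 -> 315
FD 5: (-2.142,-22.142) -> (1.393,-25.678) [heading=315, draw]
PU: pen up
FD 14: (1.393,-25.678) -> (11.293,-35.577) [heading=315, move]
LT 300: heading 315 -> 255
PU: pen up
PU: pen up
Final: pos=(11.293,-35.577), heading=255, 3 segment(s) drawn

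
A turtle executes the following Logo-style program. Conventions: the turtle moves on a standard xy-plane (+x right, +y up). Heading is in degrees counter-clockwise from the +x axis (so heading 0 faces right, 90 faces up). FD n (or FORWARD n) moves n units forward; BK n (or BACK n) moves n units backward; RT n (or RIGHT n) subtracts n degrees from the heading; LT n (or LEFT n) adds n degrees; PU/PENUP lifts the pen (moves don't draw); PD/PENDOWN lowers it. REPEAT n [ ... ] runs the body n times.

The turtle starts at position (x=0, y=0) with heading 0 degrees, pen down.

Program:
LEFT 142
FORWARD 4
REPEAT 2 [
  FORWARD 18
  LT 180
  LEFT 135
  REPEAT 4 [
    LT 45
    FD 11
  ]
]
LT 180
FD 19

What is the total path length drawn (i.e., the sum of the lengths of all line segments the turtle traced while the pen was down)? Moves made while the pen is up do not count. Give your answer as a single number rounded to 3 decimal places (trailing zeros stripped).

Executing turtle program step by step:
Start: pos=(0,0), heading=0, pen down
LT 142: heading 0 -> 142
FD 4: (0,0) -> (-3.152,2.463) [heading=142, draw]
REPEAT 2 [
  -- iteration 1/2 --
  FD 18: (-3.152,2.463) -> (-17.336,13.545) [heading=142, draw]
  LT 180: heading 142 -> 322
  LT 135: heading 322 -> 97
  REPEAT 4 [
    -- iteration 1/4 --
    LT 45: heading 97 -> 142
    FD 11: (-17.336,13.545) -> (-26.004,20.317) [heading=142, draw]
    -- iteration 2/4 --
    LT 45: heading 142 -> 187
    FD 11: (-26.004,20.317) -> (-36.922,18.976) [heading=187, draw]
    -- iteration 3/4 --
    LT 45: heading 187 -> 232
    FD 11: (-36.922,18.976) -> (-43.695,10.308) [heading=232, draw]
    -- iteration 4/4 --
    LT 45: heading 232 -> 277
    FD 11: (-43.695,10.308) -> (-42.354,-0.61) [heading=277, draw]
  ]
  -- iteration 2/2 --
  FD 18: (-42.354,-0.61) -> (-40.16,-18.476) [heading=277, draw]
  LT 180: heading 277 -> 97
  LT 135: heading 97 -> 232
  REPEAT 4 [
    -- iteration 1/4 --
    LT 45: heading 232 -> 277
    FD 11: (-40.16,-18.476) -> (-38.82,-29.394) [heading=277, draw]
    -- iteration 2/4 --
    LT 45: heading 277 -> 322
    FD 11: (-38.82,-29.394) -> (-30.152,-36.166) [heading=322, draw]
    -- iteration 3/4 --
    LT 45: heading 322 -> 7
    FD 11: (-30.152,-36.166) -> (-19.234,-34.825) [heading=7, draw]
    -- iteration 4/4 --
    LT 45: heading 7 -> 52
    FD 11: (-19.234,-34.825) -> (-12.461,-26.157) [heading=52, draw]
  ]
]
LT 180: heading 52 -> 232
FD 19: (-12.461,-26.157) -> (-24.159,-41.129) [heading=232, draw]
Final: pos=(-24.159,-41.129), heading=232, 12 segment(s) drawn

Segment lengths:
  seg 1: (0,0) -> (-3.152,2.463), length = 4
  seg 2: (-3.152,2.463) -> (-17.336,13.545), length = 18
  seg 3: (-17.336,13.545) -> (-26.004,20.317), length = 11
  seg 4: (-26.004,20.317) -> (-36.922,18.976), length = 11
  seg 5: (-36.922,18.976) -> (-43.695,10.308), length = 11
  seg 6: (-43.695,10.308) -> (-42.354,-0.61), length = 11
  seg 7: (-42.354,-0.61) -> (-40.16,-18.476), length = 18
  seg 8: (-40.16,-18.476) -> (-38.82,-29.394), length = 11
  seg 9: (-38.82,-29.394) -> (-30.152,-36.166), length = 11
  seg 10: (-30.152,-36.166) -> (-19.234,-34.825), length = 11
  seg 11: (-19.234,-34.825) -> (-12.461,-26.157), length = 11
  seg 12: (-12.461,-26.157) -> (-24.159,-41.129), length = 19
Total = 147

Answer: 147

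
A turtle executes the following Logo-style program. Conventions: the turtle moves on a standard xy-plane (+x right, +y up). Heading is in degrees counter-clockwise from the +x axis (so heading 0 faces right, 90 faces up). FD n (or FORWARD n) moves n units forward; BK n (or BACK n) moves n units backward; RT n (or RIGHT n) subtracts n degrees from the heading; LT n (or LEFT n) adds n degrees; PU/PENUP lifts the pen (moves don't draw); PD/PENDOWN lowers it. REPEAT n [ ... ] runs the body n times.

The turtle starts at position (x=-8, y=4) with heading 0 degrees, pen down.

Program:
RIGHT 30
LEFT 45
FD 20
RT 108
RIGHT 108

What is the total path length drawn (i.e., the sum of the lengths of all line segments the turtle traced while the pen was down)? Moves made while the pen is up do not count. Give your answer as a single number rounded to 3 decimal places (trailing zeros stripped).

Answer: 20

Derivation:
Executing turtle program step by step:
Start: pos=(-8,4), heading=0, pen down
RT 30: heading 0 -> 330
LT 45: heading 330 -> 15
FD 20: (-8,4) -> (11.319,9.176) [heading=15, draw]
RT 108: heading 15 -> 267
RT 108: heading 267 -> 159
Final: pos=(11.319,9.176), heading=159, 1 segment(s) drawn

Segment lengths:
  seg 1: (-8,4) -> (11.319,9.176), length = 20
Total = 20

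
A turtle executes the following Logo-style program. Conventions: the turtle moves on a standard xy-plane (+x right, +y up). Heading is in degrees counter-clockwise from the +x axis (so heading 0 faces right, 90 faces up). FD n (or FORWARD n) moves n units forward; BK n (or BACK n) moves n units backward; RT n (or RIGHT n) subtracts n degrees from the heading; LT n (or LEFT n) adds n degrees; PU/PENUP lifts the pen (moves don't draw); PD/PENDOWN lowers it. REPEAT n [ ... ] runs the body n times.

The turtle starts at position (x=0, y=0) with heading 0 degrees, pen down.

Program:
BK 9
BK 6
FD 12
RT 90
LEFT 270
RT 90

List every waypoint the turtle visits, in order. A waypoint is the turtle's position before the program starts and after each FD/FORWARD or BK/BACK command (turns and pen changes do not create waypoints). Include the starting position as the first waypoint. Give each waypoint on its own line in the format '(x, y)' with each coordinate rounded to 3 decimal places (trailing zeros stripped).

Executing turtle program step by step:
Start: pos=(0,0), heading=0, pen down
BK 9: (0,0) -> (-9,0) [heading=0, draw]
BK 6: (-9,0) -> (-15,0) [heading=0, draw]
FD 12: (-15,0) -> (-3,0) [heading=0, draw]
RT 90: heading 0 -> 270
LT 270: heading 270 -> 180
RT 90: heading 180 -> 90
Final: pos=(-3,0), heading=90, 3 segment(s) drawn
Waypoints (4 total):
(0, 0)
(-9, 0)
(-15, 0)
(-3, 0)

Answer: (0, 0)
(-9, 0)
(-15, 0)
(-3, 0)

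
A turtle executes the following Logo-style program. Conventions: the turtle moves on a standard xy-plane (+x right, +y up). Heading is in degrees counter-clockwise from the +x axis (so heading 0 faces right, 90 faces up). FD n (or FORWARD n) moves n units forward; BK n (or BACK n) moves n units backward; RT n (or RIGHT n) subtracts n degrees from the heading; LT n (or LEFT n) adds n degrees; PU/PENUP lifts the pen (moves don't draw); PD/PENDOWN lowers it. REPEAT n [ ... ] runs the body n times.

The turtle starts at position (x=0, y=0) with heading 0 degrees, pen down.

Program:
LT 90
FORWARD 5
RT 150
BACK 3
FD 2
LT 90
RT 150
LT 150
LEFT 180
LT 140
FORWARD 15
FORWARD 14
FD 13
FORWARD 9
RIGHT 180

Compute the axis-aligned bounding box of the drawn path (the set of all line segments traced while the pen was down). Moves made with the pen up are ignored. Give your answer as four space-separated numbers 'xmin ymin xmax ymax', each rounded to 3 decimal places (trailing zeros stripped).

Executing turtle program step by step:
Start: pos=(0,0), heading=0, pen down
LT 90: heading 0 -> 90
FD 5: (0,0) -> (0,5) [heading=90, draw]
RT 150: heading 90 -> 300
BK 3: (0,5) -> (-1.5,7.598) [heading=300, draw]
FD 2: (-1.5,7.598) -> (-0.5,5.866) [heading=300, draw]
LT 90: heading 300 -> 30
RT 150: heading 30 -> 240
LT 150: heading 240 -> 30
LT 180: heading 30 -> 210
LT 140: heading 210 -> 350
FD 15: (-0.5,5.866) -> (14.272,3.261) [heading=350, draw]
FD 14: (14.272,3.261) -> (28.059,0.83) [heading=350, draw]
FD 13: (28.059,0.83) -> (40.862,-1.427) [heading=350, draw]
FD 9: (40.862,-1.427) -> (49.725,-2.99) [heading=350, draw]
RT 180: heading 350 -> 170
Final: pos=(49.725,-2.99), heading=170, 7 segment(s) drawn

Segment endpoints: x in {-1.5, -0.5, 0, 0, 14.272, 28.059, 40.862, 49.725}, y in {-2.99, -1.427, 0, 0.83, 3.261, 5, 5.866, 7.598}
xmin=-1.5, ymin=-2.99, xmax=49.725, ymax=7.598

Answer: -1.5 -2.99 49.725 7.598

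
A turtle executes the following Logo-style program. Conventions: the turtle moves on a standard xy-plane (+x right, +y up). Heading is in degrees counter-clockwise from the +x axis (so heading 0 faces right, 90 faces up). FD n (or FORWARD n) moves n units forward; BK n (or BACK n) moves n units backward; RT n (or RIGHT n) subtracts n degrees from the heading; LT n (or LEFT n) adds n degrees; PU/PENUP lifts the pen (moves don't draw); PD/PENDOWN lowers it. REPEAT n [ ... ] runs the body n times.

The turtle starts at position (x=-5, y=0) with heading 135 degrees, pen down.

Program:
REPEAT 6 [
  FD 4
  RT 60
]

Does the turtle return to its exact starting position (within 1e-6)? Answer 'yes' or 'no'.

Answer: yes

Derivation:
Executing turtle program step by step:
Start: pos=(-5,0), heading=135, pen down
REPEAT 6 [
  -- iteration 1/6 --
  FD 4: (-5,0) -> (-7.828,2.828) [heading=135, draw]
  RT 60: heading 135 -> 75
  -- iteration 2/6 --
  FD 4: (-7.828,2.828) -> (-6.793,6.692) [heading=75, draw]
  RT 60: heading 75 -> 15
  -- iteration 3/6 --
  FD 4: (-6.793,6.692) -> (-2.929,7.727) [heading=15, draw]
  RT 60: heading 15 -> 315
  -- iteration 4/6 --
  FD 4: (-2.929,7.727) -> (-0.101,4.899) [heading=315, draw]
  RT 60: heading 315 -> 255
  -- iteration 5/6 --
  FD 4: (-0.101,4.899) -> (-1.136,1.035) [heading=255, draw]
  RT 60: heading 255 -> 195
  -- iteration 6/6 --
  FD 4: (-1.136,1.035) -> (-5,0) [heading=195, draw]
  RT 60: heading 195 -> 135
]
Final: pos=(-5,0), heading=135, 6 segment(s) drawn

Start position: (-5, 0)
Final position: (-5, 0)
Distance = 0; < 1e-6 -> CLOSED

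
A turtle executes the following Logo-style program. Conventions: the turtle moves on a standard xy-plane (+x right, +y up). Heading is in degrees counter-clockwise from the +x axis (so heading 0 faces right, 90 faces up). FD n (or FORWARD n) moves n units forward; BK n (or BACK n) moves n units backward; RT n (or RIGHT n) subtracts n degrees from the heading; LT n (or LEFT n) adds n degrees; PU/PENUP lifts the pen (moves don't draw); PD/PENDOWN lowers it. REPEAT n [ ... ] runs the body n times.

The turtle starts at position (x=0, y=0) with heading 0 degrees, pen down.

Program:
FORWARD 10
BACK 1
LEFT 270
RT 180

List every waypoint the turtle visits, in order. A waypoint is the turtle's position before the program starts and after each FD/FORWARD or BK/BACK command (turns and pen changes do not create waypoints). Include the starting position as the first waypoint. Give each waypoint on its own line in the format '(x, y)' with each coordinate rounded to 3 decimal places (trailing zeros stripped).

Executing turtle program step by step:
Start: pos=(0,0), heading=0, pen down
FD 10: (0,0) -> (10,0) [heading=0, draw]
BK 1: (10,0) -> (9,0) [heading=0, draw]
LT 270: heading 0 -> 270
RT 180: heading 270 -> 90
Final: pos=(9,0), heading=90, 2 segment(s) drawn
Waypoints (3 total):
(0, 0)
(10, 0)
(9, 0)

Answer: (0, 0)
(10, 0)
(9, 0)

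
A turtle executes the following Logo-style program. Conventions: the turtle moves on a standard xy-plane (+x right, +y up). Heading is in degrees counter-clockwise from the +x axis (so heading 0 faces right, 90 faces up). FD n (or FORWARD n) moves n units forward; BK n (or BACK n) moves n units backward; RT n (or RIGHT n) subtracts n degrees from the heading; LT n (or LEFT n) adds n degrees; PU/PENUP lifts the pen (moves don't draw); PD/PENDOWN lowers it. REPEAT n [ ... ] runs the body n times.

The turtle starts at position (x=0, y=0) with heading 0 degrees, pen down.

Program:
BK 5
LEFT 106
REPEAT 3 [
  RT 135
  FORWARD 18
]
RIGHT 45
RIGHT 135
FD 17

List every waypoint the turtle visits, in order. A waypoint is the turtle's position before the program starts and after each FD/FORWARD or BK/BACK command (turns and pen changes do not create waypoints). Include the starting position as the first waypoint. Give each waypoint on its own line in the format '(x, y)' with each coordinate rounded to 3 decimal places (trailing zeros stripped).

Answer: (0, 0)
(-5, 0)
(10.743, -8.727)
(-6.56, -13.688)
(2.167, 2.055)
(-6.075, -12.813)

Derivation:
Executing turtle program step by step:
Start: pos=(0,0), heading=0, pen down
BK 5: (0,0) -> (-5,0) [heading=0, draw]
LT 106: heading 0 -> 106
REPEAT 3 [
  -- iteration 1/3 --
  RT 135: heading 106 -> 331
  FD 18: (-5,0) -> (10.743,-8.727) [heading=331, draw]
  -- iteration 2/3 --
  RT 135: heading 331 -> 196
  FD 18: (10.743,-8.727) -> (-6.56,-13.688) [heading=196, draw]
  -- iteration 3/3 --
  RT 135: heading 196 -> 61
  FD 18: (-6.56,-13.688) -> (2.167,2.055) [heading=61, draw]
]
RT 45: heading 61 -> 16
RT 135: heading 16 -> 241
FD 17: (2.167,2.055) -> (-6.075,-12.813) [heading=241, draw]
Final: pos=(-6.075,-12.813), heading=241, 5 segment(s) drawn
Waypoints (6 total):
(0, 0)
(-5, 0)
(10.743, -8.727)
(-6.56, -13.688)
(2.167, 2.055)
(-6.075, -12.813)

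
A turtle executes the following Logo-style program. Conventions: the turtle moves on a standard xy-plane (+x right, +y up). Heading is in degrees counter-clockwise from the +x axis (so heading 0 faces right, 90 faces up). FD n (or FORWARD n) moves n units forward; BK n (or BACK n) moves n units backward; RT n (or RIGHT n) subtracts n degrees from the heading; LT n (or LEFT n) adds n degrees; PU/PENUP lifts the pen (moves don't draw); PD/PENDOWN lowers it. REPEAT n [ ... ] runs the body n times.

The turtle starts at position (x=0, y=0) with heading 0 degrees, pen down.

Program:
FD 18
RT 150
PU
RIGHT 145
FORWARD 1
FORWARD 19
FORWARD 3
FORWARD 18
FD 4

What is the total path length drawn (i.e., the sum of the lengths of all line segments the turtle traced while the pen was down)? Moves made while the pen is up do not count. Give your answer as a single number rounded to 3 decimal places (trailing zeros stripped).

Executing turtle program step by step:
Start: pos=(0,0), heading=0, pen down
FD 18: (0,0) -> (18,0) [heading=0, draw]
RT 150: heading 0 -> 210
PU: pen up
RT 145: heading 210 -> 65
FD 1: (18,0) -> (18.423,0.906) [heading=65, move]
FD 19: (18.423,0.906) -> (26.452,18.126) [heading=65, move]
FD 3: (26.452,18.126) -> (27.72,20.845) [heading=65, move]
FD 18: (27.72,20.845) -> (35.327,37.159) [heading=65, move]
FD 4: (35.327,37.159) -> (37.018,40.784) [heading=65, move]
Final: pos=(37.018,40.784), heading=65, 1 segment(s) drawn

Segment lengths:
  seg 1: (0,0) -> (18,0), length = 18
Total = 18

Answer: 18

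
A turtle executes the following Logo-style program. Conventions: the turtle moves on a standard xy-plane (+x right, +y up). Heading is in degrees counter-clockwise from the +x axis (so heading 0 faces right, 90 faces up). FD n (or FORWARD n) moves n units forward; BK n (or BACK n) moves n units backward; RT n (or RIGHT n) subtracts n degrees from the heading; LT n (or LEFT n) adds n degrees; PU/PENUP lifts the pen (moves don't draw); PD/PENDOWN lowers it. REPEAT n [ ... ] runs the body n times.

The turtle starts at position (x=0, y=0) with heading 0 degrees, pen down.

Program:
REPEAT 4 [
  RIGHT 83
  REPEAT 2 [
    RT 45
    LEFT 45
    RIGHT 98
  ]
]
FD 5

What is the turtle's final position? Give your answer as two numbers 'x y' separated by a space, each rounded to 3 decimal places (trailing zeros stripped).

Executing turtle program step by step:
Start: pos=(0,0), heading=0, pen down
REPEAT 4 [
  -- iteration 1/4 --
  RT 83: heading 0 -> 277
  REPEAT 2 [
    -- iteration 1/2 --
    RT 45: heading 277 -> 232
    LT 45: heading 232 -> 277
    RT 98: heading 277 -> 179
    -- iteration 2/2 --
    RT 45: heading 179 -> 134
    LT 45: heading 134 -> 179
    RT 98: heading 179 -> 81
  ]
  -- iteration 2/4 --
  RT 83: heading 81 -> 358
  REPEAT 2 [
    -- iteration 1/2 --
    RT 45: heading 358 -> 313
    LT 45: heading 313 -> 358
    RT 98: heading 358 -> 260
    -- iteration 2/2 --
    RT 45: heading 260 -> 215
    LT 45: heading 215 -> 260
    RT 98: heading 260 -> 162
  ]
  -- iteration 3/4 --
  RT 83: heading 162 -> 79
  REPEAT 2 [
    -- iteration 1/2 --
    RT 45: heading 79 -> 34
    LT 45: heading 34 -> 79
    RT 98: heading 79 -> 341
    -- iteration 2/2 --
    RT 45: heading 341 -> 296
    LT 45: heading 296 -> 341
    RT 98: heading 341 -> 243
  ]
  -- iteration 4/4 --
  RT 83: heading 243 -> 160
  REPEAT 2 [
    -- iteration 1/2 --
    RT 45: heading 160 -> 115
    LT 45: heading 115 -> 160
    RT 98: heading 160 -> 62
    -- iteration 2/2 --
    RT 45: heading 62 -> 17
    LT 45: heading 17 -> 62
    RT 98: heading 62 -> 324
  ]
]
FD 5: (0,0) -> (4.045,-2.939) [heading=324, draw]
Final: pos=(4.045,-2.939), heading=324, 1 segment(s) drawn

Answer: 4.045 -2.939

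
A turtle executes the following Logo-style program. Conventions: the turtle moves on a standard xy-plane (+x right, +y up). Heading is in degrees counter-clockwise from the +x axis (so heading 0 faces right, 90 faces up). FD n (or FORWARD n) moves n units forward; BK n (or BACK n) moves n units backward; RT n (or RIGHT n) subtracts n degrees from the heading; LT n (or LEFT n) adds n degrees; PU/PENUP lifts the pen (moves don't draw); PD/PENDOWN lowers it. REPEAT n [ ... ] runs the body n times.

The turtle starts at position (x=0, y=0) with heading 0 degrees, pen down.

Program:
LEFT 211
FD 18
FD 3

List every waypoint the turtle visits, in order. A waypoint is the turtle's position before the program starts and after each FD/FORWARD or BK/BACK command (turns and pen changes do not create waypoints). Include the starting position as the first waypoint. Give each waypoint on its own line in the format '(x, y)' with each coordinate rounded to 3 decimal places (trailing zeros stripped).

Answer: (0, 0)
(-15.429, -9.271)
(-18.001, -10.816)

Derivation:
Executing turtle program step by step:
Start: pos=(0,0), heading=0, pen down
LT 211: heading 0 -> 211
FD 18: (0,0) -> (-15.429,-9.271) [heading=211, draw]
FD 3: (-15.429,-9.271) -> (-18.001,-10.816) [heading=211, draw]
Final: pos=(-18.001,-10.816), heading=211, 2 segment(s) drawn
Waypoints (3 total):
(0, 0)
(-15.429, -9.271)
(-18.001, -10.816)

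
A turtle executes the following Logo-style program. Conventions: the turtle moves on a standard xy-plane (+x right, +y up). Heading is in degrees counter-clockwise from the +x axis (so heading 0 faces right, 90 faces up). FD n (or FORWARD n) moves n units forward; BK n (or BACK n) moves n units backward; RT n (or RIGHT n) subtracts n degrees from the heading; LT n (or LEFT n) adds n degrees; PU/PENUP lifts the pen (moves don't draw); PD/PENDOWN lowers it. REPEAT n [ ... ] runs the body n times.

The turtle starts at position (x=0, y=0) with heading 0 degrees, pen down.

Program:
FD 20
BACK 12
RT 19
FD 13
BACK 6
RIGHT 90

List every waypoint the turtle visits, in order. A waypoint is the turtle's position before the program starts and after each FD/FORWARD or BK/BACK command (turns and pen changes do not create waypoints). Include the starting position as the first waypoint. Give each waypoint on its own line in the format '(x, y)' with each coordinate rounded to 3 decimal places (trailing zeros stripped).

Executing turtle program step by step:
Start: pos=(0,0), heading=0, pen down
FD 20: (0,0) -> (20,0) [heading=0, draw]
BK 12: (20,0) -> (8,0) [heading=0, draw]
RT 19: heading 0 -> 341
FD 13: (8,0) -> (20.292,-4.232) [heading=341, draw]
BK 6: (20.292,-4.232) -> (14.619,-2.279) [heading=341, draw]
RT 90: heading 341 -> 251
Final: pos=(14.619,-2.279), heading=251, 4 segment(s) drawn
Waypoints (5 total):
(0, 0)
(20, 0)
(8, 0)
(20.292, -4.232)
(14.619, -2.279)

Answer: (0, 0)
(20, 0)
(8, 0)
(20.292, -4.232)
(14.619, -2.279)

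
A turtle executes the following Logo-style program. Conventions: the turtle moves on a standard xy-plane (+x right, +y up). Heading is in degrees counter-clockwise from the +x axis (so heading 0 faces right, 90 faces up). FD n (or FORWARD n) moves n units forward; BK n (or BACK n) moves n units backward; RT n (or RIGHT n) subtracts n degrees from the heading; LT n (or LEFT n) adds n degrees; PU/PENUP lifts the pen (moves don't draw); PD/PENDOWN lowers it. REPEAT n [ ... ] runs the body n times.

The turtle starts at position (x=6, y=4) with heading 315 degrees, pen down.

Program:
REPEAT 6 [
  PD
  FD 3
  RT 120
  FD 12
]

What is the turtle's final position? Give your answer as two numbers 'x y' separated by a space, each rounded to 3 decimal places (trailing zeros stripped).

Answer: 6 4

Derivation:
Executing turtle program step by step:
Start: pos=(6,4), heading=315, pen down
REPEAT 6 [
  -- iteration 1/6 --
  PD: pen down
  FD 3: (6,4) -> (8.121,1.879) [heading=315, draw]
  RT 120: heading 315 -> 195
  FD 12: (8.121,1.879) -> (-3.47,-1.227) [heading=195, draw]
  -- iteration 2/6 --
  PD: pen down
  FD 3: (-3.47,-1.227) -> (-6.368,-2.004) [heading=195, draw]
  RT 120: heading 195 -> 75
  FD 12: (-6.368,-2.004) -> (-3.262,9.588) [heading=75, draw]
  -- iteration 3/6 --
  PD: pen down
  FD 3: (-3.262,9.588) -> (-2.485,12.485) [heading=75, draw]
  RT 120: heading 75 -> 315
  FD 12: (-2.485,12.485) -> (6,4) [heading=315, draw]
  -- iteration 4/6 --
  PD: pen down
  FD 3: (6,4) -> (8.121,1.879) [heading=315, draw]
  RT 120: heading 315 -> 195
  FD 12: (8.121,1.879) -> (-3.47,-1.227) [heading=195, draw]
  -- iteration 5/6 --
  PD: pen down
  FD 3: (-3.47,-1.227) -> (-6.368,-2.004) [heading=195, draw]
  RT 120: heading 195 -> 75
  FD 12: (-6.368,-2.004) -> (-3.262,9.588) [heading=75, draw]
  -- iteration 6/6 --
  PD: pen down
  FD 3: (-3.262,9.588) -> (-2.485,12.485) [heading=75, draw]
  RT 120: heading 75 -> 315
  FD 12: (-2.485,12.485) -> (6,4) [heading=315, draw]
]
Final: pos=(6,4), heading=315, 12 segment(s) drawn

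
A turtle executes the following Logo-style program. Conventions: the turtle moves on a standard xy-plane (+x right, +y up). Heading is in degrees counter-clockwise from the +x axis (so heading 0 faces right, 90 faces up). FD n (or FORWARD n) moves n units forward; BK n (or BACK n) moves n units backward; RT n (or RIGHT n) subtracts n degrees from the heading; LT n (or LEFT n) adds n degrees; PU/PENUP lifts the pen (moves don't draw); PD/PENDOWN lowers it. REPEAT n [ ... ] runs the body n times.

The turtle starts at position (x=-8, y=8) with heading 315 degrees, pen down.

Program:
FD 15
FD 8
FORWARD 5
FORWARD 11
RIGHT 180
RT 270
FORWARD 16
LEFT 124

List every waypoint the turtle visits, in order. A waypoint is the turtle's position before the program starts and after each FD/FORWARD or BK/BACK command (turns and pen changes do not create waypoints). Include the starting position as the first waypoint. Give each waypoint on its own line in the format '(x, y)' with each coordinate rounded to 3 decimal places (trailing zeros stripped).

Answer: (-8, 8)
(2.607, -2.607)
(8.263, -8.263)
(11.799, -11.799)
(19.577, -19.577)
(8.263, -30.891)

Derivation:
Executing turtle program step by step:
Start: pos=(-8,8), heading=315, pen down
FD 15: (-8,8) -> (2.607,-2.607) [heading=315, draw]
FD 8: (2.607,-2.607) -> (8.263,-8.263) [heading=315, draw]
FD 5: (8.263,-8.263) -> (11.799,-11.799) [heading=315, draw]
FD 11: (11.799,-11.799) -> (19.577,-19.577) [heading=315, draw]
RT 180: heading 315 -> 135
RT 270: heading 135 -> 225
FD 16: (19.577,-19.577) -> (8.263,-30.891) [heading=225, draw]
LT 124: heading 225 -> 349
Final: pos=(8.263,-30.891), heading=349, 5 segment(s) drawn
Waypoints (6 total):
(-8, 8)
(2.607, -2.607)
(8.263, -8.263)
(11.799, -11.799)
(19.577, -19.577)
(8.263, -30.891)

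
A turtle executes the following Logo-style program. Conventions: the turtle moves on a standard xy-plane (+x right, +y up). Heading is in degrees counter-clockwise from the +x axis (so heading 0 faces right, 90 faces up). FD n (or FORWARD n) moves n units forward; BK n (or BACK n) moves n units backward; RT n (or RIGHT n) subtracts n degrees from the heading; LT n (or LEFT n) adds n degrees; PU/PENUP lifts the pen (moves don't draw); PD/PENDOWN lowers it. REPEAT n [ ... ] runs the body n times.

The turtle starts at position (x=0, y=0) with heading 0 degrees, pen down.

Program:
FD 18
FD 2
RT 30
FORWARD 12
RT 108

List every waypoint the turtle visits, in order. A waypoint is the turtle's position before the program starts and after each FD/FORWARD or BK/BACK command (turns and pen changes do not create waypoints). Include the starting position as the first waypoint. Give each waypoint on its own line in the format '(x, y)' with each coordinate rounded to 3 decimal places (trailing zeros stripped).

Answer: (0, 0)
(18, 0)
(20, 0)
(30.392, -6)

Derivation:
Executing turtle program step by step:
Start: pos=(0,0), heading=0, pen down
FD 18: (0,0) -> (18,0) [heading=0, draw]
FD 2: (18,0) -> (20,0) [heading=0, draw]
RT 30: heading 0 -> 330
FD 12: (20,0) -> (30.392,-6) [heading=330, draw]
RT 108: heading 330 -> 222
Final: pos=(30.392,-6), heading=222, 3 segment(s) drawn
Waypoints (4 total):
(0, 0)
(18, 0)
(20, 0)
(30.392, -6)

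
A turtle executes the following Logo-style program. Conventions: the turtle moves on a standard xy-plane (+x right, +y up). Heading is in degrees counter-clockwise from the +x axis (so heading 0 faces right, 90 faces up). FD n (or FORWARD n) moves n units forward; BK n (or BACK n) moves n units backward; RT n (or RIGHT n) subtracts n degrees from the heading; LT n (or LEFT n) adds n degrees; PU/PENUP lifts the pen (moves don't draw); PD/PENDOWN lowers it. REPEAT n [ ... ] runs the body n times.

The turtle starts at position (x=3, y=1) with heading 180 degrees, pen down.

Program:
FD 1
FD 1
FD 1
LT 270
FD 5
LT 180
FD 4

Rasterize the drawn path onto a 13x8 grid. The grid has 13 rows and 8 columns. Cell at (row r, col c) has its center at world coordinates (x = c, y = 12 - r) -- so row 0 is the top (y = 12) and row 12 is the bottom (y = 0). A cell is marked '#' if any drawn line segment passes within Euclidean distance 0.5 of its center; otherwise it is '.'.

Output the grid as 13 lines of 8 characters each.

Segment 0: (3,1) -> (2,1)
Segment 1: (2,1) -> (1,1)
Segment 2: (1,1) -> (0,1)
Segment 3: (0,1) -> (0,6)
Segment 4: (0,6) -> (-0,2)

Answer: ........
........
........
........
........
........
#.......
#.......
#.......
#.......
#.......
####....
........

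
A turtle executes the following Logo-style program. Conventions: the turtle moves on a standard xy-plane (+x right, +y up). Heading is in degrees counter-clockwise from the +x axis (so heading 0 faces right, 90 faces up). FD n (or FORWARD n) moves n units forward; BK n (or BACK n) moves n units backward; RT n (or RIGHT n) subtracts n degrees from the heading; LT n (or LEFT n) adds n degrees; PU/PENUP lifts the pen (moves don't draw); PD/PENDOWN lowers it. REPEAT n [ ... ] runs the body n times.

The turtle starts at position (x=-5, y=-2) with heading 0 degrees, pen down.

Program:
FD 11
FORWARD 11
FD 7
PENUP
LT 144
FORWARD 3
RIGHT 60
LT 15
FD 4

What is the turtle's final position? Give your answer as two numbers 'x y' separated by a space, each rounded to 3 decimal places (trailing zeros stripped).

Answer: 20.947 3.714

Derivation:
Executing turtle program step by step:
Start: pos=(-5,-2), heading=0, pen down
FD 11: (-5,-2) -> (6,-2) [heading=0, draw]
FD 11: (6,-2) -> (17,-2) [heading=0, draw]
FD 7: (17,-2) -> (24,-2) [heading=0, draw]
PU: pen up
LT 144: heading 0 -> 144
FD 3: (24,-2) -> (21.573,-0.237) [heading=144, move]
RT 60: heading 144 -> 84
LT 15: heading 84 -> 99
FD 4: (21.573,-0.237) -> (20.947,3.714) [heading=99, move]
Final: pos=(20.947,3.714), heading=99, 3 segment(s) drawn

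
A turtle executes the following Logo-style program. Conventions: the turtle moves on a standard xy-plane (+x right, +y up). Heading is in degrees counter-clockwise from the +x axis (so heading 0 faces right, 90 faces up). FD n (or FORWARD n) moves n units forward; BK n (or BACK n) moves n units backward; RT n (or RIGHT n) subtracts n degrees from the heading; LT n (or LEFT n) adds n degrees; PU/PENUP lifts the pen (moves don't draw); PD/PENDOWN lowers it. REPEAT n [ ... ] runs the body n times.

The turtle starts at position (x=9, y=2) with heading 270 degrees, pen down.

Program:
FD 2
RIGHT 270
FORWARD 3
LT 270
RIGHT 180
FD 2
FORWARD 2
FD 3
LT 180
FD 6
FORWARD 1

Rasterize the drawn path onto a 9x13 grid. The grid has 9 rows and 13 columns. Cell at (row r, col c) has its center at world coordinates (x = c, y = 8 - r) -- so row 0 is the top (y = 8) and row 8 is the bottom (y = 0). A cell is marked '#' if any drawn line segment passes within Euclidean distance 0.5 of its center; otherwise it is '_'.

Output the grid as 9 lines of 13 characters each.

Segment 0: (9,2) -> (9,0)
Segment 1: (9,0) -> (12,0)
Segment 2: (12,0) -> (12,2)
Segment 3: (12,2) -> (12,4)
Segment 4: (12,4) -> (12,7)
Segment 5: (12,7) -> (12,1)
Segment 6: (12,1) -> (12,0)

Answer: _____________
____________#
____________#
____________#
____________#
____________#
_________#__#
_________#__#
_________####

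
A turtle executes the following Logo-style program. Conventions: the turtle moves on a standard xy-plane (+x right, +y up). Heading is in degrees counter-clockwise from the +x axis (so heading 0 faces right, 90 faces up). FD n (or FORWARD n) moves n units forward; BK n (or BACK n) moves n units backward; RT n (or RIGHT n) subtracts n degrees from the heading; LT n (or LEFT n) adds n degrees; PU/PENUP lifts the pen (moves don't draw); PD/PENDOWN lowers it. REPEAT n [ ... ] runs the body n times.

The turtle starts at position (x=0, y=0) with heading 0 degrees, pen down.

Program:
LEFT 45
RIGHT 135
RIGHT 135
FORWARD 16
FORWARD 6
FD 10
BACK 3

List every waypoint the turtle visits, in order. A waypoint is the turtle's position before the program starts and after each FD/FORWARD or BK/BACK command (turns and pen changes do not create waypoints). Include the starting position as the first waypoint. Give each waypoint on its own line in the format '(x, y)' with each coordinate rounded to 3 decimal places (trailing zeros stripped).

Executing turtle program step by step:
Start: pos=(0,0), heading=0, pen down
LT 45: heading 0 -> 45
RT 135: heading 45 -> 270
RT 135: heading 270 -> 135
FD 16: (0,0) -> (-11.314,11.314) [heading=135, draw]
FD 6: (-11.314,11.314) -> (-15.556,15.556) [heading=135, draw]
FD 10: (-15.556,15.556) -> (-22.627,22.627) [heading=135, draw]
BK 3: (-22.627,22.627) -> (-20.506,20.506) [heading=135, draw]
Final: pos=(-20.506,20.506), heading=135, 4 segment(s) drawn
Waypoints (5 total):
(0, 0)
(-11.314, 11.314)
(-15.556, 15.556)
(-22.627, 22.627)
(-20.506, 20.506)

Answer: (0, 0)
(-11.314, 11.314)
(-15.556, 15.556)
(-22.627, 22.627)
(-20.506, 20.506)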